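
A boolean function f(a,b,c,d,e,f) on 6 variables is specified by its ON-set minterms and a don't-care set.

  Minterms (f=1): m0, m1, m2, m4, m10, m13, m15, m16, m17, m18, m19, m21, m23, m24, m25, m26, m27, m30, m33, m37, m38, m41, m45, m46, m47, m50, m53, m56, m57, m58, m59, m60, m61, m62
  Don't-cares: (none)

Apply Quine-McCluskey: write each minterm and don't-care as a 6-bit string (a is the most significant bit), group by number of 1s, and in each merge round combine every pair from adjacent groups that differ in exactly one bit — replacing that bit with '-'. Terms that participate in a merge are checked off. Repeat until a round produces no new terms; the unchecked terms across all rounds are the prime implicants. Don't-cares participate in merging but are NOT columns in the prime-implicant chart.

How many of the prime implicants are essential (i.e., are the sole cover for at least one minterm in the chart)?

8

Round 0: 000000✓ 000001✓ 000010✓ 000100✓ 001010✓ 001101✓ 001111✓ 010000✓ 010001✓ 010010✓ 010011✓ 010101✓ 010111✓ 011000✓ 011001✓ 011010✓ 011011✓ 011110✓ 100001✓ 100101✓ 100110✓ 101001✓ 101101✓ 101110✓ 101111✓ 110010✓ 110101✓ 111000✓ 111001✓ 111010✓ 111011✓ 111100✓ 111101✓ 111110✓
Round 1: -00001 -01101✓ -01111✓ -10010✓ -10101 -11000✓ -11001✓ -11010✓ -11011✓ -11110✓ 0-0000✓ 0-0001✓ 0-0010✓ 0-1010✓ 00-010✓ 000-00 0000-0✓ 00000-✓ 0011-1✓ 01-000✓ 01-001✓ 01-010✓ 01-011✓ 010-01✓ 010-11✓ 0100-0✓ 0100-1✓ 01000-✓ 01001-✓ 0101-1✓ 011-10✓ 0110-0✓ 0110-1✓ 01100-✓ 01101-✓ 1-0101✓ 1-1001✓ 1-1101✓ 1-1110 10-001✓ 10-101✓ 10-110 100-01✓ 101-01✓ 1011-1✓ 10111- 11-010✓ 11-101✓ 111-00✓ 111-01✓ 111-10✓ 1110-0✓ 1110-1✓ 11100-✓ 11101-✓ 1111-0✓ 11110-✓
Round 2: -011-1 -1-010 -11-10 -110-0✓ -110-1✓ -1100-✓ -1101-✓ 0--010 0-00-0 0-000- 01-0-0✓ 01-0-1✓ 01-00-✓ 01-01-✓ 010--1 0100--✓ 0110--✓ 1--101 1-1-01 10--01 111--0 111-0- 1110--✓
Round 3: -110-- 01-0--
PIs = {-00001, -011-1, -1-010, -10101, -11-10, -110--, 0--010, 0-00-0, 0-000-, 000-00, 01-0--, 010--1, 1--101, 1-1-01, 1-1110, 10--01, 10-110, 10111-, 111--0, 111-0-}
Coverage chart:
  m0: 0-00-0,0-000-,000-00
  m1: -00001,0-000-
  m2: 0--010,0-00-0
  m4: 000-00 ←essential
  m10: 0--010 ←essential
  m13: -011-1 ←essential
  m15: -011-1 ←essential
  m16: 0-00-0,0-000-,01-0--
  m17: 0-000-,01-0--,010--1
  m18: -1-010,0--010,0-00-0,01-0--
  m19: 01-0--,010--1
  m21: -10101,010--1
  m23: 010--1 ←essential
  m24: -110--,01-0--
  m25: -110--,01-0--
  m26: -1-010,-11-10,-110--,0--010,01-0--
  m27: -110--,01-0--
  m30: -11-10 ←essential
  m33: -00001,10--01
  m37: 1--101,10--01
  m38: 10-110 ←essential
  m41: 1-1-01,10--01
  m45: -011-1,1--101,1-1-01,10--01
  m46: 1-1110,10-110,10111-
  m47: -011-1,10111-
  m50: -1-010 ←essential
  m53: -10101,1--101
  m56: -110--,111--0,111-0-
  m57: -110--,1-1-01,111-0-
  m58: -1-010,-11-10,-110--,111--0
  m59: -110-- ←essential
  m60: 111--0,111-0-
  m61: 1--101,1-1-01,111-0-
  m62: -11-10,1-1110,111--0
Essential: -011-1, -1-010, -11-10, -110--, 0--010, 000-00, 010--1, 10-110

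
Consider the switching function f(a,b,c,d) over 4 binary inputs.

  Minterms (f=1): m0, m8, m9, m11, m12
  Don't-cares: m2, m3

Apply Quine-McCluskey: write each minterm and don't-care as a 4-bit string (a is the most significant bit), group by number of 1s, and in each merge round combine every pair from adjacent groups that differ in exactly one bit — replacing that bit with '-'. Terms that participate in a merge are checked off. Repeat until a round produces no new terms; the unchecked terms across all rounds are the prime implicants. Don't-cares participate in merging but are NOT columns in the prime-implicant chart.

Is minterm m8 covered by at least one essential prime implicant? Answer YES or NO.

YES

[col 0] 0000*, 0010*, 0011*, 1000*, 1001*, 1011*, 1100*
[col 1] -000, -011, 00-0, 001-, 1-00, 10-1, 100-
Prime implicants: -000, -011, 00-0, 001-, 1-00, 10-1, 100-
PI chart (minterm → PIs covering it):
  0 | -000,00-0
  8 | -000,1-00,100-
  9 | 10-1,100-
  11 | -011,10-1
  12 | 1-00  (sole → essential)
Essential prime implicants: 1-00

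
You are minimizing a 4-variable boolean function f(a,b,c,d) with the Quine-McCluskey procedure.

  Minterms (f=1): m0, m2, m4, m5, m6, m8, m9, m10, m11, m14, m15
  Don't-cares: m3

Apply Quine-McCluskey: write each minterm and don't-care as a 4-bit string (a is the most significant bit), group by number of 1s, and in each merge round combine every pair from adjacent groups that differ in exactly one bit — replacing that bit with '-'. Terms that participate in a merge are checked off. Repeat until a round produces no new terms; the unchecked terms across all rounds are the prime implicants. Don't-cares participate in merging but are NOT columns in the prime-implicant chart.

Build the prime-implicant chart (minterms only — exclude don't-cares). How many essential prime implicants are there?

3

size-2^0 implicants → 0000(✓)  0010(✓)  0011(✓)  0100(✓)  0101(✓)  0110(✓)  1000(✓)  1001(✓)  1010(✓)  1011(✓)  1110(✓)  1111(✓)
size-2^1 implicants → -000(✓)  -010(✓)  -011(✓)  -110(✓)  0-00(✓)  0-10(✓)  00-0(✓)  001-(✓)  01-0(✓)  010-  1-10(✓)  1-11(✓)  10-0(✓)  10-1(✓)  100-(✓)  101-(✓)  111-(✓)
size-2^2 implicants → --10  -0-0  -01-  0--0  1-1-  10--
Unchecked terms (primes): --10, -0-0, -01-, 0--0, 010-, 1-1-, 10--
Minterm coverage:
  m0 ⊆ -0-0,0--0
  m2 ⊆ --10,-0-0,-01-,0--0
  m4 ⊆ 0--0,010-
  m5 ⊆ 010- [E]
  m6 ⊆ --10,0--0
  m8 ⊆ -0-0,10--
  m9 ⊆ 10-- [E]
  m10 ⊆ --10,-0-0,-01-,1-1-,10--
  m11 ⊆ -01-,1-1-,10--
  m14 ⊆ --10,1-1-
  m15 ⊆ 1-1- [E]
E = {010-, 1-1-, 10--}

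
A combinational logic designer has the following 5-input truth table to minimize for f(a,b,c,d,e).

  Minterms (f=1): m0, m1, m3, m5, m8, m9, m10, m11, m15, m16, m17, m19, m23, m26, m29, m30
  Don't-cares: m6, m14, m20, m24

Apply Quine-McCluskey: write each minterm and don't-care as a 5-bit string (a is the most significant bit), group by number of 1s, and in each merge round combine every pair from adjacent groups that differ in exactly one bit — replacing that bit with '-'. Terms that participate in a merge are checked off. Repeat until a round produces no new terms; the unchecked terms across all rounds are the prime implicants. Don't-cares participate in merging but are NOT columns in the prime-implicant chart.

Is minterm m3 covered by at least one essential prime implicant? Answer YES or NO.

NO

[col 0] 00000*, 00001*, 00011*, 00101*, 00110*, 01000*, 01001*, 01010*, 01011*, 01110*, 01111*, 10000*, 10001*, 10011*, 10100*, 10111*, 11000*, 11010*, 11101, 11110*
[col 1] -0000*, -0001*, -0011*, -1000*, -1010*, -1110*, 0-000*, 0-001*, 0-011*, 0-110, 00-01, 000-1*, 0000-*, 01-10*, 01-11*, 010-0*, 010-1*, 0100-*, 0101-*, 0111-*, 1-000*, 10-00, 10-11, 100-1*, 1000-*, 11-10*, 110-0*
[col 2] --000, -00-1, -000-, -1-10, -10-0, 0-0-1, 0-00-, 01-1-, 010--
Prime implicants: --000, -00-1, -000-, -1-10, -10-0, 0-0-1, 0-00-, 0-110, 00-01, 01-1-, 010--, 10-00, 10-11, 11101
PI chart (minterm → PIs covering it):
  0 | --000,-000-,0-00-
  1 | -00-1,-000-,0-0-1,0-00-,00-01
  3 | -00-1,0-0-1
  5 | 00-01  (sole → essential)
  8 | --000,-10-0,0-00-,010--
  9 | 0-0-1,0-00-,010--
  10 | -1-10,-10-0,01-1-,010--
  11 | 0-0-1,01-1-,010--
  15 | 01-1-  (sole → essential)
  16 | --000,-000-,10-00
  17 | -00-1,-000-
  19 | -00-1,10-11
  23 | 10-11  (sole → essential)
  26 | -1-10,-10-0
  29 | 11101  (sole → essential)
  30 | -1-10  (sole → essential)
Essential prime implicants: -1-10, 00-01, 01-1-, 10-11, 11101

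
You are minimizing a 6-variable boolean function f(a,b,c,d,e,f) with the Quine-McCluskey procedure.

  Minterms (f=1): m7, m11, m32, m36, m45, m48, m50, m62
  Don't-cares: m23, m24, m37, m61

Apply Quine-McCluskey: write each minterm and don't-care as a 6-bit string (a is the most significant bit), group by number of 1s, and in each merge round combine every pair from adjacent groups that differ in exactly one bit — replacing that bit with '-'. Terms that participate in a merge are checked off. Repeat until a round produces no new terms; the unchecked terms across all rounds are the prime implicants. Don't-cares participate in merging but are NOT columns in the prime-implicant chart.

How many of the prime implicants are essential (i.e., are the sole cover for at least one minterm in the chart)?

4

Round 0: 000111✓ 001011 010111✓ 011000 100000✓ 100100✓ 100101✓ 101101✓ 110000✓ 110010✓ 111101✓ 111110
Round 1: 0-0111 1-0000 1-1101 10-101 100-00 10010- 1100-0
PIs = {0-0111, 001011, 011000, 1-0000, 1-1101, 10-101, 100-00, 10010-, 1100-0, 111110}
Coverage chart:
  m7: 0-0111 ←essential
  m11: 001011 ←essential
  m32: 1-0000,100-00
  m36: 100-00,10010-
  m45: 1-1101,10-101
  m48: 1-0000,1100-0
  m50: 1100-0 ←essential
  m62: 111110 ←essential
Essential: 0-0111, 001011, 1100-0, 111110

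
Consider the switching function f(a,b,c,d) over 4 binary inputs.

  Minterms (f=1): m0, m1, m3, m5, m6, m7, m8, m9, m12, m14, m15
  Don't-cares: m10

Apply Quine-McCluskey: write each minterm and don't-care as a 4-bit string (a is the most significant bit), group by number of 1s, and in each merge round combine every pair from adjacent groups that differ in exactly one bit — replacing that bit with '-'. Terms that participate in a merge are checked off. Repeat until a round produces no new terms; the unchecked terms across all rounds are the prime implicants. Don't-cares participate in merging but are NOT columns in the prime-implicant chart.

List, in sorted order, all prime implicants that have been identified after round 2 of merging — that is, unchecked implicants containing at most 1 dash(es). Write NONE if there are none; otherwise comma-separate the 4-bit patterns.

NONE

size-2^0 implicants → 0000(✓)  0001(✓)  0011(✓)  0101(✓)  0110(✓)  0111(✓)  1000(✓)  1001(✓)  1010(✓)  1100(✓)  1110(✓)  1111(✓)
size-2^1 implicants → -000(✓)  -001(✓)  -110(✓)  -111(✓)  0-01(✓)  0-11(✓)  00-1(✓)  000-(✓)  01-1(✓)  011-(✓)  1-00(✓)  1-10(✓)  10-0(✓)  100-(✓)  11-0(✓)  111-(✓)
size-2^2 implicants → -00-  -11-  0--1  1--0
Unchecked terms (primes): -00-, -11-, 0--1, 1--0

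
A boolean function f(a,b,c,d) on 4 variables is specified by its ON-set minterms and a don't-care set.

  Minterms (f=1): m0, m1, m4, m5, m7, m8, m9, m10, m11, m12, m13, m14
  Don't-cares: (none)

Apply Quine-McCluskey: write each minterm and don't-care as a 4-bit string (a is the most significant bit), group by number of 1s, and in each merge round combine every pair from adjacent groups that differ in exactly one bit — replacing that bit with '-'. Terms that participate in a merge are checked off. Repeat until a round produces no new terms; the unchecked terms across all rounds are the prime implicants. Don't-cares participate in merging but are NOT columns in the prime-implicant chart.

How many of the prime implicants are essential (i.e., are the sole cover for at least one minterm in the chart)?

Round 0: 0000✓ 0001✓ 0100✓ 0101✓ 0111✓ 1000✓ 1001✓ 1010✓ 1011✓ 1100✓ 1101✓ 1110✓
Round 1: -000✓ -001✓ -100✓ -101✓ 0-00✓ 0-01✓ 000-✓ 01-1 010-✓ 1-00✓ 1-01✓ 1-10✓ 10-0✓ 10-1✓ 100-✓ 101-✓ 11-0✓ 110-✓
Round 2: --00✓ --01✓ -00-✓ -10-✓ 0-0-✓ 1--0 1-0-✓ 10--
Round 3: --0-
PIs = {--0-, 01-1, 1--0, 10--}
Coverage chart:
  m0: --0- ←essential
  m1: --0- ←essential
  m4: --0- ←essential
  m5: --0-,01-1
  m7: 01-1 ←essential
  m8: --0-,1--0,10--
  m9: --0-,10--
  m10: 1--0,10--
  m11: 10-- ←essential
  m12: --0-,1--0
  m13: --0- ←essential
  m14: 1--0 ←essential
Essential: --0-, 01-1, 1--0, 10--

4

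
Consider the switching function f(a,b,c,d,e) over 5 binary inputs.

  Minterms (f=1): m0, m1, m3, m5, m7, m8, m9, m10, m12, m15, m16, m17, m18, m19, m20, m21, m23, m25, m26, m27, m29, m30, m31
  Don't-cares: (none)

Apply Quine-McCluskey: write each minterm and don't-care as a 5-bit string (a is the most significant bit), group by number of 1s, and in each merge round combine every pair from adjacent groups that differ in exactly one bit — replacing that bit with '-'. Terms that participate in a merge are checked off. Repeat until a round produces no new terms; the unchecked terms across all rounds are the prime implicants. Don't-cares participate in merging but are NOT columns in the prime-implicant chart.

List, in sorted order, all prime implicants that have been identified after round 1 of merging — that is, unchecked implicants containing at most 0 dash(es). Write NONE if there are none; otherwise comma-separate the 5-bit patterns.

size-2^0 implicants → 00000(✓)  00001(✓)  00011(✓)  00101(✓)  00111(✓)  01000(✓)  01001(✓)  01010(✓)  01100(✓)  01111(✓)  10000(✓)  10001(✓)  10010(✓)  10011(✓)  10100(✓)  10101(✓)  10111(✓)  11001(✓)  11010(✓)  11011(✓)  11101(✓)  11110(✓)  11111(✓)
size-2^1 implicants → -0000(✓)  -0001(✓)  -0011(✓)  -0101(✓)  -0111(✓)  -1001(✓)  -1010  -1111(✓)  0-000(✓)  0-001(✓)  0-111(✓)  00-01(✓)  00-11(✓)  000-1(✓)  0000-(✓)  001-1(✓)  01-00  010-0  0100-(✓)  1-001(✓)  1-010(✓)  1-011(✓)  1-101(✓)  1-111(✓)  10-00(✓)  10-01(✓)  10-11(✓)  100-0(✓)  100-1(✓)  1000-(✓)  1001-(✓)  101-1(✓)  1010-(✓)  11-01(✓)  11-10(✓)  11-11(✓)  110-1(✓)  1101-(✓)  111-1(✓)  1111-(✓)
size-2^2 implicants → --001  --111  -0-01(✓)  -0-11(✓)  -00-1(✓)  -000-  -01-1(✓)  0-00-  00--1(✓)  1--01(✓)  1--11(✓)  1-0-1(✓)  1-01-  1-1-1(✓)  10--1(✓)  10-0-  100--  11--1(✓)  11-1-
size-2^3 implicants → -0--1  1---1
Unchecked terms (primes): --001, --111, -0--1, -000-, -1010, 0-00-, 01-00, 010-0, 1---1, 1-01-, 10-0-, 100--, 11-1-

NONE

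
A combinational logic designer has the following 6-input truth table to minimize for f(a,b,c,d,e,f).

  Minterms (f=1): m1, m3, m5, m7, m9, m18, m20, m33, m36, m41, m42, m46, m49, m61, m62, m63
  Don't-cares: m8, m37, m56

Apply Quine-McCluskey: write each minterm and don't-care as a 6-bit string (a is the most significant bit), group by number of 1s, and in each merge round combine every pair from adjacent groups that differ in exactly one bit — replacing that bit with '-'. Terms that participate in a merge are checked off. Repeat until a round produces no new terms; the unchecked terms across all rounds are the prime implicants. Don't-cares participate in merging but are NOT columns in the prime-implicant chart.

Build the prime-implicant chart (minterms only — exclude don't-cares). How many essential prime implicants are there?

[col 0] 000001*, 000011*, 000101*, 000111*, 001000*, 001001*, 010010, 010100, 100001*, 100100*, 100101*, 101001*, 101010*, 101110*, 110001*, 111000, 111101*, 111110*, 111111*
[col 1] -00001*, -00101*, -01001*, 00-001*, 000-01*, 000-11*, 0000-1*, 0001-1*, 00100-, 1-0001, 1-1110, 10-001*, 100-01*, 10010-, 101-10, 1111-1, 11111-
[col 2] -0-001, -00-01, 000--1
Prime implicants: -0-001, -00-01, 000--1, 00100-, 010010, 010100, 1-0001, 1-1110, 10010-, 101-10, 111000, 1111-1, 11111-
PI chart (minterm → PIs covering it):
  1 | -0-001,-00-01,000--1
  3 | 000--1  (sole → essential)
  5 | -00-01,000--1
  7 | 000--1  (sole → essential)
  9 | -0-001,00100-
  18 | 010010  (sole → essential)
  20 | 010100  (sole → essential)
  33 | -0-001,-00-01,1-0001
  36 | 10010-  (sole → essential)
  41 | -0-001  (sole → essential)
  42 | 101-10  (sole → essential)
  46 | 1-1110,101-10
  49 | 1-0001  (sole → essential)
  61 | 1111-1  (sole → essential)
  62 | 1-1110,11111-
  63 | 1111-1,11111-
Essential prime implicants: -0-001, 000--1, 010010, 010100, 1-0001, 10010-, 101-10, 1111-1

8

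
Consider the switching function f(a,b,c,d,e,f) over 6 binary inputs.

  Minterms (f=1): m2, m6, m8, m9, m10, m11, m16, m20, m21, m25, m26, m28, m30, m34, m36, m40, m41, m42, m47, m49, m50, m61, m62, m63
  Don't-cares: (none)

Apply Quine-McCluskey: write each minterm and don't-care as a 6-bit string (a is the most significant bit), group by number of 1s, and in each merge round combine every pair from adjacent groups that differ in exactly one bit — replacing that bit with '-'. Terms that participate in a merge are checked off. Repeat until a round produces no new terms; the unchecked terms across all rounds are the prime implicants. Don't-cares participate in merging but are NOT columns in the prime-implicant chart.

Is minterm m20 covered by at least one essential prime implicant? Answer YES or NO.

size-2^0 implicants → 000010(✓)  000110(✓)  001000(✓)  001001(✓)  001010(✓)  001011(✓)  010000(✓)  010100(✓)  010101(✓)  011001(✓)  011010(✓)  011100(✓)  011110(✓)  100010(✓)  100100  101000(✓)  101001(✓)  101010(✓)  101111(✓)  110001  110010(✓)  111101(✓)  111110(✓)  111111(✓)
size-2^1 implicants → -00010(✓)  -01000(✓)  -01001(✓)  -01010(✓)  -11110  0-1001  0-1010  00-010(✓)  000-10  0010-0(✓)  0010-1(✓)  00100-(✓)  00101-(✓)  01-100  010-00  01010-  011-10  0111-0  1-0010  1-1111  10-010(✓)  1010-0(✓)  10100-(✓)  1111-1  11111-
size-2^2 implicants → -0-010  -010-0  -0100-  0010--
Unchecked terms (primes): -0-010, -010-0, -0100-, -11110, 0-1001, 0-1010, 000-10, 0010--, 01-100, 010-00, 01010-, 011-10, 0111-0, 1-0010, 1-1111, 100100, 110001, 1111-1, 11111-
Minterm coverage:
  m2 ⊆ -0-010,000-10
  m6 ⊆ 000-10 [E]
  m8 ⊆ -010-0,-0100-,0010--
  m9 ⊆ -0100-,0-1001,0010--
  m10 ⊆ -0-010,-010-0,0-1010,0010--
  m11 ⊆ 0010-- [E]
  m16 ⊆ 010-00 [E]
  m20 ⊆ 01-100,010-00,01010-
  m21 ⊆ 01010- [E]
  m25 ⊆ 0-1001 [E]
  m26 ⊆ 0-1010,011-10
  m28 ⊆ 01-100,0111-0
  m30 ⊆ -11110,011-10,0111-0
  m34 ⊆ -0-010,1-0010
  m36 ⊆ 100100 [E]
  m40 ⊆ -010-0,-0100-
  m41 ⊆ -0100- [E]
  m42 ⊆ -0-010,-010-0
  m47 ⊆ 1-1111 [E]
  m49 ⊆ 110001 [E]
  m50 ⊆ 1-0010 [E]
  m61 ⊆ 1111-1 [E]
  m62 ⊆ -11110,11111-
  m63 ⊆ 1-1111,1111-1,11111-
E = {-0100-, 0-1001, 000-10, 0010--, 010-00, 01010-, 1-0010, 1-1111, 100100, 110001, 1111-1}

YES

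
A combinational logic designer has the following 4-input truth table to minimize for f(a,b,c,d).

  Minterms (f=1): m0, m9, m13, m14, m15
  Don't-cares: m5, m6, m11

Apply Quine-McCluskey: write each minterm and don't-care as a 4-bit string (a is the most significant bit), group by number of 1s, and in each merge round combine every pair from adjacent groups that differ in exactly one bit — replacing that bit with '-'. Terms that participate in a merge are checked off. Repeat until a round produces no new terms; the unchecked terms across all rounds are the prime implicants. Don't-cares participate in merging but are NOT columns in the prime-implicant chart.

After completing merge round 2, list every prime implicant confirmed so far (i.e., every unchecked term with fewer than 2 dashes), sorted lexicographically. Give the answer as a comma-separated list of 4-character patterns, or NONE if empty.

Round 0: 0000 0101✓ 0110✓ 1001✓ 1011✓ 1101✓ 1110✓ 1111✓
Round 1: -101 -110 1-01✓ 1-11✓ 10-1✓ 11-1✓ 111-
Round 2: 1--1
PIs = {-101, -110, 0000, 1--1, 111-}

-101, -110, 0000, 111-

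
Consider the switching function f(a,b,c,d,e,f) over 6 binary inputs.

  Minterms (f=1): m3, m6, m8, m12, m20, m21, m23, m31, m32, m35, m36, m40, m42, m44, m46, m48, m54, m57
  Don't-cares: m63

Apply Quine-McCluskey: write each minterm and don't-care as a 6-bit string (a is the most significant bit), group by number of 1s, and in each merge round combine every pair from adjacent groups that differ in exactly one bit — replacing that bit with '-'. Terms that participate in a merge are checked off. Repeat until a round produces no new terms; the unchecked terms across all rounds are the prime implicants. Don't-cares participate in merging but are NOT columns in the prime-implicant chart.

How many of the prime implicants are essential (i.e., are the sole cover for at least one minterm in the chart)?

9

[col 0] 000011*, 000110, 001000*, 001100*, 010100*, 010101*, 010111*, 011111*, 100000*, 100011*, 100100*, 101000*, 101010*, 101100*, 101110*, 110000*, 110110, 111001, 111111*
[col 1] -00011, -01000*, -01100*, -11111, 001-00*, 01-111, 0101-1, 01010-, 1-0000, 10-000*, 10-100*, 100-00*, 101-00*, 101-10*, 1010-0*, 1011-0*
[col 2] -01-00, 10--00, 101--0
Prime implicants: -00011, -01-00, -11111, 000110, 01-111, 0101-1, 01010-, 1-0000, 10--00, 101--0, 110110, 111001
PI chart (minterm → PIs covering it):
  3 | -00011  (sole → essential)
  6 | 000110  (sole → essential)
  8 | -01-00  (sole → essential)
  12 | -01-00  (sole → essential)
  20 | 01010-  (sole → essential)
  21 | 0101-1,01010-
  23 | 01-111,0101-1
  31 | -11111,01-111
  32 | 1-0000,10--00
  35 | -00011  (sole → essential)
  36 | 10--00  (sole → essential)
  40 | -01-00,10--00,101--0
  42 | 101--0  (sole → essential)
  44 | -01-00,10--00,101--0
  46 | 101--0  (sole → essential)
  48 | 1-0000  (sole → essential)
  54 | 110110  (sole → essential)
  57 | 111001  (sole → essential)
Essential prime implicants: -00011, -01-00, 000110, 01010-, 1-0000, 10--00, 101--0, 110110, 111001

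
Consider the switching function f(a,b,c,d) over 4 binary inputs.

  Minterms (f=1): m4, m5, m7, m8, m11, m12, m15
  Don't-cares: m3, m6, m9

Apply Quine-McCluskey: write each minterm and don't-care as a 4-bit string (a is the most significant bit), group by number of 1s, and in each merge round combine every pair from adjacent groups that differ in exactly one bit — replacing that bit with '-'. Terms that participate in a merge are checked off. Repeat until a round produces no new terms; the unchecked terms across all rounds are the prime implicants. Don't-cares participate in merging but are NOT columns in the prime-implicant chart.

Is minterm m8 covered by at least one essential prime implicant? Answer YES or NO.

Round 0: 0011✓ 0100✓ 0101✓ 0110✓ 0111✓ 1000✓ 1001✓ 1011✓ 1100✓ 1111✓
Round 1: -011✓ -100 -111✓ 0-11✓ 01-0✓ 01-1✓ 010-✓ 011-✓ 1-00 1-11✓ 10-1 100-
Round 2: --11 01--
PIs = {--11, -100, 01--, 1-00, 10-1, 100-}
Coverage chart:
  m4: -100,01--
  m5: 01-- ←essential
  m7: --11,01--
  m8: 1-00,100-
  m11: --11,10-1
  m12: -100,1-00
  m15: --11 ←essential
Essential: --11, 01--

NO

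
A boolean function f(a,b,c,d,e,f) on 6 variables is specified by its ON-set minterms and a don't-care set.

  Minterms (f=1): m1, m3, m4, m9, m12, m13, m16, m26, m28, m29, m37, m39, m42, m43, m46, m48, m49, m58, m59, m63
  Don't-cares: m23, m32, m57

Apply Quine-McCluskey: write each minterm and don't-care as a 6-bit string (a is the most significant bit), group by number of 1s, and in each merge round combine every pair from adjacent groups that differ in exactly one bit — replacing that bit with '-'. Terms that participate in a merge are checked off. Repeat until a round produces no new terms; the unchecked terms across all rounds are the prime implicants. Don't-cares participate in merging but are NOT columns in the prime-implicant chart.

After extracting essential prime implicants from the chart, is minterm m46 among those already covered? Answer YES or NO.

[col 0] 000001*, 000011*, 000100*, 001001*, 001100*, 001101*, 010000*, 010111, 011010*, 011100*, 011101*, 100000*, 100101*, 100111*, 101010*, 101011*, 101110*, 110000*, 110001*, 111001*, 111010*, 111011*, 111111*
[col 1] -10000, -11010, 0-1100*, 0-1101*, 00-001, 00-100, 0000-1, 001-01, 00110-*, 01110-*, 1-0000, 1-1010*, 1-1011*, 1001-1, 101-10, 10101-*, 11-001, 11000-, 111-11, 1110-1, 11101-*
[col 2] 0-110-, 1-101-
Prime implicants: -10000, -11010, 0-110-, 00-001, 00-100, 0000-1, 001-01, 010111, 1-0000, 1-101-, 1001-1, 101-10, 11-001, 11000-, 111-11, 1110-1
PI chart (minterm → PIs covering it):
  1 | 00-001,0000-1
  3 | 0000-1  (sole → essential)
  4 | 00-100  (sole → essential)
  9 | 00-001,001-01
  12 | 0-110-,00-100
  13 | 0-110-,001-01
  16 | -10000  (sole → essential)
  26 | -11010  (sole → essential)
  28 | 0-110-  (sole → essential)
  29 | 0-110-  (sole → essential)
  37 | 1001-1  (sole → essential)
  39 | 1001-1  (sole → essential)
  42 | 1-101-,101-10
  43 | 1-101-  (sole → essential)
  46 | 101-10  (sole → essential)
  48 | -10000,1-0000,11000-
  49 | 11-001,11000-
  58 | -11010,1-101-
  59 | 1-101-,111-11,1110-1
  63 | 111-11  (sole → essential)
Essential prime implicants: -10000, -11010, 0-110-, 00-100, 0000-1, 1-101-, 1001-1, 101-10, 111-11

YES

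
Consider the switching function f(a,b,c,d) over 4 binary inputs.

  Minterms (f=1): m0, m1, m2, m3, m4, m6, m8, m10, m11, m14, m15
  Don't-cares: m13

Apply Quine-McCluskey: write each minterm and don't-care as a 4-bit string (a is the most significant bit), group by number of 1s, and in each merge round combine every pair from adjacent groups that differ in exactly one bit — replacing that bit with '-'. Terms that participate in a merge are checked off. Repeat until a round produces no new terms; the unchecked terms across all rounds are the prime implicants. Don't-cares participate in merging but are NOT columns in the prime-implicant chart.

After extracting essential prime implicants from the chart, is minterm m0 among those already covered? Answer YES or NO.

Round 0: 0000✓ 0001✓ 0010✓ 0011✓ 0100✓ 0110✓ 1000✓ 1010✓ 1011✓ 1101✓ 1110✓ 1111✓
Round 1: -000✓ -010✓ -011✓ -110✓ 0-00✓ 0-10✓ 00-0✓ 00-1✓ 000-✓ 001-✓ 01-0✓ 1-10✓ 1-11✓ 10-0✓ 101-✓ 11-1 111-✓
Round 2: --10 -0-0 -01- 0--0 00-- 1-1-
PIs = {--10, -0-0, -01-, 0--0, 00--, 1-1-, 11-1}
Coverage chart:
  m0: -0-0,0--0,00--
  m1: 00-- ←essential
  m2: --10,-0-0,-01-,0--0,00--
  m3: -01-,00--
  m4: 0--0 ←essential
  m6: --10,0--0
  m8: -0-0 ←essential
  m10: --10,-0-0,-01-,1-1-
  m11: -01-,1-1-
  m14: --10,1-1-
  m15: 1-1-,11-1
Essential: -0-0, 0--0, 00--

YES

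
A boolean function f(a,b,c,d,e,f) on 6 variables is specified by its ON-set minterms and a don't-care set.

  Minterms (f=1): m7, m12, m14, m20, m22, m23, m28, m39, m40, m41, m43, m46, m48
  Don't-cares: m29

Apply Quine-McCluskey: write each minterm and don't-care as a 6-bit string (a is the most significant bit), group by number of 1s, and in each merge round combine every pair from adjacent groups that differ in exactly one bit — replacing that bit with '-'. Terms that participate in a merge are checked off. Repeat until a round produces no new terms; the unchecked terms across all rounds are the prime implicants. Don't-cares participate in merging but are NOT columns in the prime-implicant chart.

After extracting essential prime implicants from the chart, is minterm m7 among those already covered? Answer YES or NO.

[col 0] 000111*, 001100*, 001110*, 010100*, 010110*, 010111*, 011100*, 011101*, 100111*, 101000*, 101001*, 101011*, 101110*, 110000
[col 1] -00111, -01110, 0-0111, 0-1100, 0011-0, 01-100, 0101-0, 01011-, 01110-, 1010-1, 10100-
Prime implicants: -00111, -01110, 0-0111, 0-1100, 0011-0, 01-100, 0101-0, 01011-, 01110-, 1010-1, 10100-, 110000
PI chart (minterm → PIs covering it):
  7 | -00111,0-0111
  12 | 0-1100,0011-0
  14 | -01110,0011-0
  20 | 01-100,0101-0
  22 | 0101-0,01011-
  23 | 0-0111,01011-
  28 | 0-1100,01-100,01110-
  39 | -00111  (sole → essential)
  40 | 10100-  (sole → essential)
  41 | 1010-1,10100-
  43 | 1010-1  (sole → essential)
  46 | -01110  (sole → essential)
  48 | 110000  (sole → essential)
Essential prime implicants: -00111, -01110, 1010-1, 10100-, 110000

YES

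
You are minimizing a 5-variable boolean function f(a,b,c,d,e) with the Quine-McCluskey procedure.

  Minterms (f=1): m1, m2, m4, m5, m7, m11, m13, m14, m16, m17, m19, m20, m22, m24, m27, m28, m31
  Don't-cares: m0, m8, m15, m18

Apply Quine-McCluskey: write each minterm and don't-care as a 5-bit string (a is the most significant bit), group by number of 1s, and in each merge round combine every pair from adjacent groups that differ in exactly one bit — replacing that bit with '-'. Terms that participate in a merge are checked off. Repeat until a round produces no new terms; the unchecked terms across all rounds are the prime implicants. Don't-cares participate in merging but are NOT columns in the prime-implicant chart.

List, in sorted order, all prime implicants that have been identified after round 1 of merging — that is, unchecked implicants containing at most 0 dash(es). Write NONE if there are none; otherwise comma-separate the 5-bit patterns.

size-2^0 implicants → 00000(✓)  00001(✓)  00010(✓)  00100(✓)  00101(✓)  00111(✓)  01000(✓)  01011(✓)  01101(✓)  01110(✓)  01111(✓)  10000(✓)  10001(✓)  10010(✓)  10011(✓)  10100(✓)  10110(✓)  11000(✓)  11011(✓)  11100(✓)  11111(✓)
size-2^1 implicants → -0000(✓)  -0001(✓)  -0010(✓)  -0100(✓)  -1000(✓)  -1011(✓)  -1111(✓)  0-000(✓)  0-101(✓)  0-111(✓)  00-00(✓)  00-01(✓)  000-0(✓)  0000-(✓)  001-1(✓)  0010-(✓)  01-11(✓)  011-1(✓)  0111-  1-000(✓)  1-011  1-100(✓)  10-00(✓)  10-10(✓)  100-0(✓)  100-1(✓)  1000-(✓)  1001-(✓)  101-0(✓)  11-00(✓)  11-11(✓)
size-2^2 implicants → --000  -0-00  -00-0  -000-  -1-11  0-1-1  00-0-  1--00  10--0  100--
Unchecked terms (primes): --000, -0-00, -00-0, -000-, -1-11, 0-1-1, 00-0-, 0111-, 1--00, 1-011, 10--0, 100--

NONE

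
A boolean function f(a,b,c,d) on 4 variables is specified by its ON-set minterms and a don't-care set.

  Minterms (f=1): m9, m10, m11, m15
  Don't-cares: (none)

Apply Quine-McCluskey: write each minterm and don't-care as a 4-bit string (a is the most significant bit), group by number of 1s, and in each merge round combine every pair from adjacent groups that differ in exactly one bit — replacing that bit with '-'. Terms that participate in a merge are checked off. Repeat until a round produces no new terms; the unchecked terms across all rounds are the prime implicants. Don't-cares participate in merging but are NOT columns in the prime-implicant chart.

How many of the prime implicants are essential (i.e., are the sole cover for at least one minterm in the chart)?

[col 0] 1001*, 1010*, 1011*, 1111*
[col 1] 1-11, 10-1, 101-
Prime implicants: 1-11, 10-1, 101-
PI chart (minterm → PIs covering it):
  9 | 10-1  (sole → essential)
  10 | 101-  (sole → essential)
  11 | 1-11,10-1,101-
  15 | 1-11  (sole → essential)
Essential prime implicants: 1-11, 10-1, 101-

3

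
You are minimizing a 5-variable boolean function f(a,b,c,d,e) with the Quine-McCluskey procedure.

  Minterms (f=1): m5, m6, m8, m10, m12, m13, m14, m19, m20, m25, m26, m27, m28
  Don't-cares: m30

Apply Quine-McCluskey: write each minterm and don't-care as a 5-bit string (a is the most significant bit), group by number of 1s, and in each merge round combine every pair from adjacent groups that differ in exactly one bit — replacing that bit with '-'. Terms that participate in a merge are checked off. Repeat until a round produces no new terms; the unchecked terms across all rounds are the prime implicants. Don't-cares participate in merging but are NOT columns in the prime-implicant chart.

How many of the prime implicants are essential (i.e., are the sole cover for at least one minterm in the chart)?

6

[col 0] 00101*, 00110*, 01000*, 01010*, 01100*, 01101*, 01110*, 10011*, 10100*, 11001*, 11010*, 11011*, 11100*, 11110*
[col 1] -1010*, -1100*, -1110*, 0-101, 0-110, 01-00*, 01-10*, 010-0*, 011-0*, 0110-, 1-011, 1-100, 11-10*, 110-1, 1101-, 111-0*
[col 2] -1-10, -11-0, 01--0
Prime implicants: -1-10, -11-0, 0-101, 0-110, 01--0, 0110-, 1-011, 1-100, 110-1, 1101-
PI chart (minterm → PIs covering it):
  5 | 0-101  (sole → essential)
  6 | 0-110  (sole → essential)
  8 | 01--0  (sole → essential)
  10 | -1-10,01--0
  12 | -11-0,01--0,0110-
  13 | 0-101,0110-
  14 | -1-10,-11-0,0-110,01--0
  19 | 1-011  (sole → essential)
  20 | 1-100  (sole → essential)
  25 | 110-1  (sole → essential)
  26 | -1-10,1101-
  27 | 1-011,110-1,1101-
  28 | -11-0,1-100
Essential prime implicants: 0-101, 0-110, 01--0, 1-011, 1-100, 110-1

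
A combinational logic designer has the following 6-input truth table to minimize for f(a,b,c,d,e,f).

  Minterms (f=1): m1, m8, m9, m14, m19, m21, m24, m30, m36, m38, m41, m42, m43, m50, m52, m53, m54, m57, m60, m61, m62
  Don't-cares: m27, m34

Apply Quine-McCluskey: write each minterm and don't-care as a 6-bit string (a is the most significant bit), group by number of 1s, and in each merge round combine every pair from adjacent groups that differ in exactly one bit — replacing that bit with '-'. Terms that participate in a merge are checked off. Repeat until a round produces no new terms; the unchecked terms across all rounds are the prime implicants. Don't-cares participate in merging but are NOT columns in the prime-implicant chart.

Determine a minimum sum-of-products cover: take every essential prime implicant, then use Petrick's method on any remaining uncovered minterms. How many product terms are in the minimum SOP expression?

11

Round 0: 000001✓ 001000✓ 001001✓ 001110✓ 010011✓ 010101✓ 011000✓ 011011✓ 011110✓ 100010✓ 100100✓ 100110✓ 101001✓ 101010✓ 101011✓ 110010✓ 110100✓ 110101✓ 110110✓ 111001✓ 111100✓ 111101✓ 111110✓
Round 1: -01001 -10101 -11110 0-1000 0-1110 00-001 00100- 01-011 1-0010✓ 1-0100✓ 1-0110✓ 1-1001 10-010 100-10✓ 1001-0✓ 1010-1 10101- 11-100✓ 11-101✓ 11-110✓ 110-10✓ 1101-0✓ 11010-✓ 111-01 1111-0✓ 11110-✓
Round 2: 1-0-10 1-01-0 11-1-0 11-10-
PIs = {-01001, -10101, -11110, 0-1000, 0-1110, 00-001, 00100-, 01-011, 1-0-10, 1-01-0, 1-1001, 10-010, 1010-1, 10101-, 11-1-0, 11-10-, 111-01}
Coverage chart:
  m1: 00-001 ←essential
  m8: 0-1000,00100-
  m9: -01001,00-001,00100-
  m14: 0-1110 ←essential
  m19: 01-011 ←essential
  m21: -10101 ←essential
  m24: 0-1000 ←essential
  m30: -11110,0-1110
  m36: 1-01-0 ←essential
  m38: 1-0-10,1-01-0
  m41: -01001,1-1001,1010-1
  m42: 10-010,10101-
  m43: 1010-1,10101-
  m50: 1-0-10 ←essential
  m52: 1-01-0,11-1-0,11-10-
  m53: -10101,11-10-
  m54: 1-0-10,1-01-0,11-1-0
  m57: 1-1001,111-01
  m60: 11-1-0,11-10-
  m61: 11-10-,111-01
  m62: -11110,11-1-0
Essential: -10101, 0-1000, 0-1110, 00-001, 01-011, 1-0-10, 1-01-0
Petrick residual → -01001, 10101-, 11-1-0, 111-01
Min cover (11 terms): b'cd'e'f + bc'de'f + a'cd'e'f' + a'cdef' + a'b'd'e'f + a'bd'ef + ac'ef' + ac'df' + ab'cd'e + abdf' + abce'f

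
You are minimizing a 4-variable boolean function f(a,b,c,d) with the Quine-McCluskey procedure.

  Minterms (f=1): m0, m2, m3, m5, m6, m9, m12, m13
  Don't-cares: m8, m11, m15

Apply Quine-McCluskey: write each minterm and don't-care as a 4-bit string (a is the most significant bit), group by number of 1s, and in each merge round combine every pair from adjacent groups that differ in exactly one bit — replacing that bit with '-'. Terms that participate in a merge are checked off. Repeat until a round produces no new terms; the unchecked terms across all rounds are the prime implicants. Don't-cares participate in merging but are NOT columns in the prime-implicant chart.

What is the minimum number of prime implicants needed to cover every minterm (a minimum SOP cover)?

Round 0: 0000✓ 0010✓ 0011✓ 0101✓ 0110✓ 1000✓ 1001✓ 1011✓ 1100✓ 1101✓ 1111✓
Round 1: -000 -011 -101 0-10 00-0 001- 1-00✓ 1-01✓ 1-11✓ 10-1✓ 100-✓ 11-1✓ 110-✓
Round 2: 1--1 1-0-
PIs = {-000, -011, -101, 0-10, 00-0, 001-, 1--1, 1-0-}
Coverage chart:
  m0: -000,00-0
  m2: 0-10,00-0,001-
  m3: -011,001-
  m5: -101 ←essential
  m6: 0-10 ←essential
  m9: 1--1,1-0-
  m12: 1-0- ←essential
  m13: -101,1--1,1-0-
Essential: -101, 0-10, 1-0-
Petrick residual → -000, -011
Min cover (5 terms): b'c'd' + b'cd + bc'd + a'cd' + ac'

5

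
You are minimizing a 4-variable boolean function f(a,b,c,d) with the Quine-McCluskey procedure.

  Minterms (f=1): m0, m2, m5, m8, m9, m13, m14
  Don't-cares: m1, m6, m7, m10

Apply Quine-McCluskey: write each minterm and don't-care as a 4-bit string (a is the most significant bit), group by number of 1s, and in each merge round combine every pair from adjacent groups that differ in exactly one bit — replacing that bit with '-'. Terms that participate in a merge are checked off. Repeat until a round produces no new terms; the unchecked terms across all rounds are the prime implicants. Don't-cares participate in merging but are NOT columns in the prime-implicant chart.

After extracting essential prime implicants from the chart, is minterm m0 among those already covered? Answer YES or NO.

[col 0] 0000*, 0001*, 0010*, 0101*, 0110*, 0111*, 1000*, 1001*, 1010*, 1101*, 1110*
[col 1] -000*, -001*, -010*, -101*, -110*, 0-01*, 0-10*, 00-0*, 000-*, 01-1, 011-, 1-01*, 1-10*, 10-0*, 100-*
[col 2] --01, --10, -0-0, -00-
Prime implicants: --01, --10, -0-0, -00-, 01-1, 011-
PI chart (minterm → PIs covering it):
  0 | -0-0,-00-
  2 | --10,-0-0
  5 | --01,01-1
  8 | -0-0,-00-
  9 | --01,-00-
  13 | --01  (sole → essential)
  14 | --10  (sole → essential)
Essential prime implicants: --01, --10

NO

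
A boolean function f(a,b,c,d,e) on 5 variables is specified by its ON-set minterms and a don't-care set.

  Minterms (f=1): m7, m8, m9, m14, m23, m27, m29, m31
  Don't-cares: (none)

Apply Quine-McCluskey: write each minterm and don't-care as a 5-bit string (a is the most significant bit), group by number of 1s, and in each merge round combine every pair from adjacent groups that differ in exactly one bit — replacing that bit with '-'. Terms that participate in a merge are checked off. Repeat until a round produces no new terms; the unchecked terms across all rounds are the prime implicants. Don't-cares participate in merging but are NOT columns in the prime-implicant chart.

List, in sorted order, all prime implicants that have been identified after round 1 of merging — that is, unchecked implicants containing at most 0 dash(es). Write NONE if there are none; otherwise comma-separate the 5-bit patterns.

[col 0] 00111*, 01000*, 01001*, 01110, 10111*, 11011*, 11101*, 11111*
[col 1] -0111, 0100-, 1-111, 11-11, 111-1
Prime implicants: -0111, 0100-, 01110, 1-111, 11-11, 111-1

01110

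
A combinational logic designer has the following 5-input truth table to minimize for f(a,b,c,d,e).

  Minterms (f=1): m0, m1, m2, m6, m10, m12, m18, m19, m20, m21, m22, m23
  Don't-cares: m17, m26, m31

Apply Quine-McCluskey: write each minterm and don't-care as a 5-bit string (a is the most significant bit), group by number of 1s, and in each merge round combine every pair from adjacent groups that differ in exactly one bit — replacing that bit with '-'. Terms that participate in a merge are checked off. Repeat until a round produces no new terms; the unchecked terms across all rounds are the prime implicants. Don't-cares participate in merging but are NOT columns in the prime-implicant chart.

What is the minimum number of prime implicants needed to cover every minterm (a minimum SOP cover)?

6

size-2^0 implicants → 00000(✓)  00001(✓)  00010(✓)  00110(✓)  01010(✓)  01100  10001(✓)  10010(✓)  10011(✓)  10100(✓)  10101(✓)  10110(✓)  10111(✓)  11010(✓)  11111(✓)
size-2^1 implicants → -0001  -0010(✓)  -0110(✓)  -1010(✓)  0-010(✓)  00-10(✓)  000-0  0000-  1-010(✓)  1-111  10-01(✓)  10-10(✓)  10-11(✓)  100-1(✓)  1001-(✓)  101-0(✓)  101-1(✓)  1010-(✓)  1011-(✓)
size-2^2 implicants → --010  -0-10  10--1  10-1-  101--
Unchecked terms (primes): --010, -0-10, -0001, 000-0, 0000-, 01100, 1-111, 10--1, 10-1-, 101--
Minterm coverage:
  m0 ⊆ 000-0,0000-
  m1 ⊆ -0001,0000-
  m2 ⊆ --010,-0-10,000-0
  m6 ⊆ -0-10 [E]
  m10 ⊆ --010 [E]
  m12 ⊆ 01100 [E]
  m18 ⊆ --010,-0-10,10-1-
  m19 ⊆ 10--1,10-1-
  m20 ⊆ 101-- [E]
  m21 ⊆ 10--1,101--
  m22 ⊆ -0-10,10-1-,101--
  m23 ⊆ 1-111,10--1,10-1-,101--
E = {--010, -0-10, 01100, 101--}
Petrick residual → 0000-, 10--1
Cover = c'de' + b'de' + a'b'c'd' + a'bcd'e' + ab'e + ab'c  |cover|=6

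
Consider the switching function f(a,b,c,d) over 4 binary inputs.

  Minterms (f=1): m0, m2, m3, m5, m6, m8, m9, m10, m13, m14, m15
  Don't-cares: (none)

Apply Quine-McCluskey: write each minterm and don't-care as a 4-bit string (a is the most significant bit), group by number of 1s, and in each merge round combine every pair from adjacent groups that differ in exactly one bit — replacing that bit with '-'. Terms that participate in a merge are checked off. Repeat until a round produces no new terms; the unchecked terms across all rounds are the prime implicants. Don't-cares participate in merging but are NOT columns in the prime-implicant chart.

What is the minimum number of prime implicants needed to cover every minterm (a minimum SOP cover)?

6

[col 0] 0000*, 0010*, 0011*, 0101*, 0110*, 1000*, 1001*, 1010*, 1101*, 1110*, 1111*
[col 1] -000*, -010*, -101, -110*, 0-10*, 00-0*, 001-, 1-01, 1-10*, 10-0*, 100-, 11-1, 111-
[col 2] --10, -0-0
Prime implicants: --10, -0-0, -101, 001-, 1-01, 100-, 11-1, 111-
PI chart (minterm → PIs covering it):
  0 | -0-0  (sole → essential)
  2 | --10,-0-0,001-
  3 | 001-  (sole → essential)
  5 | -101  (sole → essential)
  6 | --10  (sole → essential)
  8 | -0-0,100-
  9 | 1-01,100-
  10 | --10,-0-0
  13 | -101,1-01,11-1
  14 | --10,111-
  15 | 11-1,111-
Essential prime implicants: --10, -0-0, -101, 001-
Petrick residual → 1-01, 11-1
Minimum SOP uses 6 PIs: cd' + b'd' + bc'd + a'b'c + ac'd + abd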